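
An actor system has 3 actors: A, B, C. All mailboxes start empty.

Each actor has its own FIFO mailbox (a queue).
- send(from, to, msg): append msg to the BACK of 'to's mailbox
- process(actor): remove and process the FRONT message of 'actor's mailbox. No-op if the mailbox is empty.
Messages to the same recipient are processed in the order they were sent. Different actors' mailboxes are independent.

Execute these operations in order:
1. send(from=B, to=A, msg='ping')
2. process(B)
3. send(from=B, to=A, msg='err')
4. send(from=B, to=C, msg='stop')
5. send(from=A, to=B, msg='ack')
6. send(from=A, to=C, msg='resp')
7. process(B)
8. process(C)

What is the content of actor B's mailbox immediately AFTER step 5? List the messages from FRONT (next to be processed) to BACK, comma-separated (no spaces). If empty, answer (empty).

After 1 (send(from=B, to=A, msg='ping')): A:[ping] B:[] C:[]
After 2 (process(B)): A:[ping] B:[] C:[]
After 3 (send(from=B, to=A, msg='err')): A:[ping,err] B:[] C:[]
After 4 (send(from=B, to=C, msg='stop')): A:[ping,err] B:[] C:[stop]
After 5 (send(from=A, to=B, msg='ack')): A:[ping,err] B:[ack] C:[stop]

ack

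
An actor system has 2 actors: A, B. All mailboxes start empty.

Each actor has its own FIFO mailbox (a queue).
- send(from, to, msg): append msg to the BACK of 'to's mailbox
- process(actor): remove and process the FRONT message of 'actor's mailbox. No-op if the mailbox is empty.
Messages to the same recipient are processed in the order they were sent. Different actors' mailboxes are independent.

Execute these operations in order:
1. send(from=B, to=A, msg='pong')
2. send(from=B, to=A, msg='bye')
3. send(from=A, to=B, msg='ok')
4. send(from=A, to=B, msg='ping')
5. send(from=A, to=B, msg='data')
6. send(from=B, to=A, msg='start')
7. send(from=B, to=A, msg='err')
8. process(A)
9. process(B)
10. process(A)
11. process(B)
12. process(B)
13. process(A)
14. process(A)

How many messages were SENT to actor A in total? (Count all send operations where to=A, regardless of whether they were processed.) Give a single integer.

After 1 (send(from=B, to=A, msg='pong')): A:[pong] B:[]
After 2 (send(from=B, to=A, msg='bye')): A:[pong,bye] B:[]
After 3 (send(from=A, to=B, msg='ok')): A:[pong,bye] B:[ok]
After 4 (send(from=A, to=B, msg='ping')): A:[pong,bye] B:[ok,ping]
After 5 (send(from=A, to=B, msg='data')): A:[pong,bye] B:[ok,ping,data]
After 6 (send(from=B, to=A, msg='start')): A:[pong,bye,start] B:[ok,ping,data]
After 7 (send(from=B, to=A, msg='err')): A:[pong,bye,start,err] B:[ok,ping,data]
After 8 (process(A)): A:[bye,start,err] B:[ok,ping,data]
After 9 (process(B)): A:[bye,start,err] B:[ping,data]
After 10 (process(A)): A:[start,err] B:[ping,data]
After 11 (process(B)): A:[start,err] B:[data]
After 12 (process(B)): A:[start,err] B:[]
After 13 (process(A)): A:[err] B:[]
After 14 (process(A)): A:[] B:[]

Answer: 4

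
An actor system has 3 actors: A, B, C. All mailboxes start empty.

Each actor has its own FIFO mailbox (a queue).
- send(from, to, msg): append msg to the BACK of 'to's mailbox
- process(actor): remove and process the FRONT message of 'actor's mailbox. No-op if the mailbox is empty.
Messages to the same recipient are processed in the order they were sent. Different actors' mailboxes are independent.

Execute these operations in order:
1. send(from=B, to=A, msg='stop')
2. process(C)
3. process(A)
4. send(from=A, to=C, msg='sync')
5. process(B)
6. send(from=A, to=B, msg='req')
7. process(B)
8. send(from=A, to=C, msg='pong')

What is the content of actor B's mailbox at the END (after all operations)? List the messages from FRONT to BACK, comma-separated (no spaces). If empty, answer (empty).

After 1 (send(from=B, to=A, msg='stop')): A:[stop] B:[] C:[]
After 2 (process(C)): A:[stop] B:[] C:[]
After 3 (process(A)): A:[] B:[] C:[]
After 4 (send(from=A, to=C, msg='sync')): A:[] B:[] C:[sync]
After 5 (process(B)): A:[] B:[] C:[sync]
After 6 (send(from=A, to=B, msg='req')): A:[] B:[req] C:[sync]
After 7 (process(B)): A:[] B:[] C:[sync]
After 8 (send(from=A, to=C, msg='pong')): A:[] B:[] C:[sync,pong]

Answer: (empty)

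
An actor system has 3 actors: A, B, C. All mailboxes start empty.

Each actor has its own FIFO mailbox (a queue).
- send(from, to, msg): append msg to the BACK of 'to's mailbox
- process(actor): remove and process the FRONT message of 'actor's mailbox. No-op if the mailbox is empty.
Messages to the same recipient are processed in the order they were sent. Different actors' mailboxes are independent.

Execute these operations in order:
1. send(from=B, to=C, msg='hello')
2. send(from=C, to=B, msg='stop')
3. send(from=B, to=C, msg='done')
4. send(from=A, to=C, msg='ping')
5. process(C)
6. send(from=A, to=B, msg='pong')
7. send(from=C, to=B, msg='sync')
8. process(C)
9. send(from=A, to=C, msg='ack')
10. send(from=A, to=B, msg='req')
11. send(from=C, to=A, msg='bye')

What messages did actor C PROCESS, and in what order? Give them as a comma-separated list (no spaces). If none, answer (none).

Answer: hello,done

Derivation:
After 1 (send(from=B, to=C, msg='hello')): A:[] B:[] C:[hello]
After 2 (send(from=C, to=B, msg='stop')): A:[] B:[stop] C:[hello]
After 3 (send(from=B, to=C, msg='done')): A:[] B:[stop] C:[hello,done]
After 4 (send(from=A, to=C, msg='ping')): A:[] B:[stop] C:[hello,done,ping]
After 5 (process(C)): A:[] B:[stop] C:[done,ping]
After 6 (send(from=A, to=B, msg='pong')): A:[] B:[stop,pong] C:[done,ping]
After 7 (send(from=C, to=B, msg='sync')): A:[] B:[stop,pong,sync] C:[done,ping]
After 8 (process(C)): A:[] B:[stop,pong,sync] C:[ping]
After 9 (send(from=A, to=C, msg='ack')): A:[] B:[stop,pong,sync] C:[ping,ack]
After 10 (send(from=A, to=B, msg='req')): A:[] B:[stop,pong,sync,req] C:[ping,ack]
After 11 (send(from=C, to=A, msg='bye')): A:[bye] B:[stop,pong,sync,req] C:[ping,ack]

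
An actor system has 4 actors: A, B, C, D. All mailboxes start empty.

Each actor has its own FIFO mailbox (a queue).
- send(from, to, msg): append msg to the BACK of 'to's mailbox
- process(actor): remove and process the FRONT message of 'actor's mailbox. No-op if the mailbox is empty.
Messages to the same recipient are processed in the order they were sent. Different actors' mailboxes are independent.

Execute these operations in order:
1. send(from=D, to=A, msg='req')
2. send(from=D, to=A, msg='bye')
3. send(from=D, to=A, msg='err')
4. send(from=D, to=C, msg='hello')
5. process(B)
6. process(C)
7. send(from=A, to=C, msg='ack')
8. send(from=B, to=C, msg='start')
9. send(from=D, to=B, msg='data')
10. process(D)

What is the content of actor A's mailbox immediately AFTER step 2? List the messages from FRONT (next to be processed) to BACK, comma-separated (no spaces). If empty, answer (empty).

After 1 (send(from=D, to=A, msg='req')): A:[req] B:[] C:[] D:[]
After 2 (send(from=D, to=A, msg='bye')): A:[req,bye] B:[] C:[] D:[]

req,bye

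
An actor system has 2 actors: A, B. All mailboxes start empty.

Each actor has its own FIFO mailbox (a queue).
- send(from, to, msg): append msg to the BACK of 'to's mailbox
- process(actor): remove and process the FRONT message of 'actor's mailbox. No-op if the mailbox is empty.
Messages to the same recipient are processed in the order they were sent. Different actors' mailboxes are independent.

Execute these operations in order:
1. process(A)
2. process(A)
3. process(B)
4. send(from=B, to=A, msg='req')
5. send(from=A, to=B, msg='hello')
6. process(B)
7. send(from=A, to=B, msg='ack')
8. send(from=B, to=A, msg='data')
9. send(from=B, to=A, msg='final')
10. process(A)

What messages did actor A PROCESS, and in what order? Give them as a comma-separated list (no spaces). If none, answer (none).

After 1 (process(A)): A:[] B:[]
After 2 (process(A)): A:[] B:[]
After 3 (process(B)): A:[] B:[]
After 4 (send(from=B, to=A, msg='req')): A:[req] B:[]
After 5 (send(from=A, to=B, msg='hello')): A:[req] B:[hello]
After 6 (process(B)): A:[req] B:[]
After 7 (send(from=A, to=B, msg='ack')): A:[req] B:[ack]
After 8 (send(from=B, to=A, msg='data')): A:[req,data] B:[ack]
After 9 (send(from=B, to=A, msg='final')): A:[req,data,final] B:[ack]
After 10 (process(A)): A:[data,final] B:[ack]

Answer: req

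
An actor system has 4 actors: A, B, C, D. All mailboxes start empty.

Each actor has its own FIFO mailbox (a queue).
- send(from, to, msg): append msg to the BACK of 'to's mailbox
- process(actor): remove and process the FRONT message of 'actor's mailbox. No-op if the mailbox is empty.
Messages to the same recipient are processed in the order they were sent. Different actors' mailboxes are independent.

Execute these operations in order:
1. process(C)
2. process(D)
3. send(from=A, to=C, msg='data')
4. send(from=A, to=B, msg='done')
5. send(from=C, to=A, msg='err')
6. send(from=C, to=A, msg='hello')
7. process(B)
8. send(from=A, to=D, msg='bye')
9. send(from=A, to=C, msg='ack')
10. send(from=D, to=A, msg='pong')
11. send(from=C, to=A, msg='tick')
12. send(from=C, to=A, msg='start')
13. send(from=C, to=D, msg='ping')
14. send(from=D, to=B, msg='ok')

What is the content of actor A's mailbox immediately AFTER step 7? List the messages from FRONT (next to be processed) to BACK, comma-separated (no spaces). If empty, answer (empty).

After 1 (process(C)): A:[] B:[] C:[] D:[]
After 2 (process(D)): A:[] B:[] C:[] D:[]
After 3 (send(from=A, to=C, msg='data')): A:[] B:[] C:[data] D:[]
After 4 (send(from=A, to=B, msg='done')): A:[] B:[done] C:[data] D:[]
After 5 (send(from=C, to=A, msg='err')): A:[err] B:[done] C:[data] D:[]
After 6 (send(from=C, to=A, msg='hello')): A:[err,hello] B:[done] C:[data] D:[]
After 7 (process(B)): A:[err,hello] B:[] C:[data] D:[]

err,hello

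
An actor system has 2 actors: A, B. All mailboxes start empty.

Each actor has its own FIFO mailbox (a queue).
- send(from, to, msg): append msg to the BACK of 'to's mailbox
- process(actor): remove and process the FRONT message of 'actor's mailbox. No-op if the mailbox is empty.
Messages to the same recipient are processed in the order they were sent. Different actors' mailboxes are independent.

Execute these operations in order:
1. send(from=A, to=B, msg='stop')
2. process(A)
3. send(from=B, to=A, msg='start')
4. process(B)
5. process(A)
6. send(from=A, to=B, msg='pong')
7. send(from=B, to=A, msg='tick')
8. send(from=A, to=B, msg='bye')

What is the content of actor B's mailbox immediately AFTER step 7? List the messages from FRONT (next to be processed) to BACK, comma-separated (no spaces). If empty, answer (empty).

After 1 (send(from=A, to=B, msg='stop')): A:[] B:[stop]
After 2 (process(A)): A:[] B:[stop]
After 3 (send(from=B, to=A, msg='start')): A:[start] B:[stop]
After 4 (process(B)): A:[start] B:[]
After 5 (process(A)): A:[] B:[]
After 6 (send(from=A, to=B, msg='pong')): A:[] B:[pong]
After 7 (send(from=B, to=A, msg='tick')): A:[tick] B:[pong]

pong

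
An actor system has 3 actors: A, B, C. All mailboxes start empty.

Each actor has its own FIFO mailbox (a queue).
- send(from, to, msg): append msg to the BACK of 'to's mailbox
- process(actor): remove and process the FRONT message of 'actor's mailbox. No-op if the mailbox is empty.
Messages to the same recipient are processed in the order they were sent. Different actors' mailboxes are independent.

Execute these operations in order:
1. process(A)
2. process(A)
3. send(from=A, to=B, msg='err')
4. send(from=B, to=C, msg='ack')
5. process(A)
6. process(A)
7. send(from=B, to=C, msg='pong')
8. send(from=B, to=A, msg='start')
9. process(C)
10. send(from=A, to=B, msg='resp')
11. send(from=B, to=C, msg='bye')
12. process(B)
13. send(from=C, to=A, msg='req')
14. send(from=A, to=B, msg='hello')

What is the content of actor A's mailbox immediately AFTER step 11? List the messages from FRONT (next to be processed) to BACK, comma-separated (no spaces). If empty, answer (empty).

After 1 (process(A)): A:[] B:[] C:[]
After 2 (process(A)): A:[] B:[] C:[]
After 3 (send(from=A, to=B, msg='err')): A:[] B:[err] C:[]
After 4 (send(from=B, to=C, msg='ack')): A:[] B:[err] C:[ack]
After 5 (process(A)): A:[] B:[err] C:[ack]
After 6 (process(A)): A:[] B:[err] C:[ack]
After 7 (send(from=B, to=C, msg='pong')): A:[] B:[err] C:[ack,pong]
After 8 (send(from=B, to=A, msg='start')): A:[start] B:[err] C:[ack,pong]
After 9 (process(C)): A:[start] B:[err] C:[pong]
After 10 (send(from=A, to=B, msg='resp')): A:[start] B:[err,resp] C:[pong]
After 11 (send(from=B, to=C, msg='bye')): A:[start] B:[err,resp] C:[pong,bye]

start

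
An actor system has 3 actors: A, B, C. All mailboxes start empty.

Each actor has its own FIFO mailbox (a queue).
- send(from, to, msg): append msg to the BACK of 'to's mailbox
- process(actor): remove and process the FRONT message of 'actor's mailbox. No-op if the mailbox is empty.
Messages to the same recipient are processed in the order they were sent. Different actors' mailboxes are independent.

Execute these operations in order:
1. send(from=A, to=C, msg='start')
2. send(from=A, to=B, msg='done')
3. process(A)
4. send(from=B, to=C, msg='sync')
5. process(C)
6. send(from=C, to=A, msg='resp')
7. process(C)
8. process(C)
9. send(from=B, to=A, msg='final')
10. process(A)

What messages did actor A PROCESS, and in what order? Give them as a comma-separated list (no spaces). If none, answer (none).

After 1 (send(from=A, to=C, msg='start')): A:[] B:[] C:[start]
After 2 (send(from=A, to=B, msg='done')): A:[] B:[done] C:[start]
After 3 (process(A)): A:[] B:[done] C:[start]
After 4 (send(from=B, to=C, msg='sync')): A:[] B:[done] C:[start,sync]
After 5 (process(C)): A:[] B:[done] C:[sync]
After 6 (send(from=C, to=A, msg='resp')): A:[resp] B:[done] C:[sync]
After 7 (process(C)): A:[resp] B:[done] C:[]
After 8 (process(C)): A:[resp] B:[done] C:[]
After 9 (send(from=B, to=A, msg='final')): A:[resp,final] B:[done] C:[]
After 10 (process(A)): A:[final] B:[done] C:[]

Answer: resp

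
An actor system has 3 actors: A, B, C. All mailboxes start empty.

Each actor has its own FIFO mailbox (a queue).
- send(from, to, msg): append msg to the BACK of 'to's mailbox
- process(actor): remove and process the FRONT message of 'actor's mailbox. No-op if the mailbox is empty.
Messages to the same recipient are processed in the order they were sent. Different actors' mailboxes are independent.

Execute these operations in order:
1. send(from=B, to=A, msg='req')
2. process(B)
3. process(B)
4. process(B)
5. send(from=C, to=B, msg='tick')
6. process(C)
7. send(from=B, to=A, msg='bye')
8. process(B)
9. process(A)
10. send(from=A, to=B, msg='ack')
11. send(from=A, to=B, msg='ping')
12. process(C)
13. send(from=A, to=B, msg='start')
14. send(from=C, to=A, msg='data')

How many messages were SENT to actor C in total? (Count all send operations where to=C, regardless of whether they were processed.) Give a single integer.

Answer: 0

Derivation:
After 1 (send(from=B, to=A, msg='req')): A:[req] B:[] C:[]
After 2 (process(B)): A:[req] B:[] C:[]
After 3 (process(B)): A:[req] B:[] C:[]
After 4 (process(B)): A:[req] B:[] C:[]
After 5 (send(from=C, to=B, msg='tick')): A:[req] B:[tick] C:[]
After 6 (process(C)): A:[req] B:[tick] C:[]
After 7 (send(from=B, to=A, msg='bye')): A:[req,bye] B:[tick] C:[]
After 8 (process(B)): A:[req,bye] B:[] C:[]
After 9 (process(A)): A:[bye] B:[] C:[]
After 10 (send(from=A, to=B, msg='ack')): A:[bye] B:[ack] C:[]
After 11 (send(from=A, to=B, msg='ping')): A:[bye] B:[ack,ping] C:[]
After 12 (process(C)): A:[bye] B:[ack,ping] C:[]
After 13 (send(from=A, to=B, msg='start')): A:[bye] B:[ack,ping,start] C:[]
After 14 (send(from=C, to=A, msg='data')): A:[bye,data] B:[ack,ping,start] C:[]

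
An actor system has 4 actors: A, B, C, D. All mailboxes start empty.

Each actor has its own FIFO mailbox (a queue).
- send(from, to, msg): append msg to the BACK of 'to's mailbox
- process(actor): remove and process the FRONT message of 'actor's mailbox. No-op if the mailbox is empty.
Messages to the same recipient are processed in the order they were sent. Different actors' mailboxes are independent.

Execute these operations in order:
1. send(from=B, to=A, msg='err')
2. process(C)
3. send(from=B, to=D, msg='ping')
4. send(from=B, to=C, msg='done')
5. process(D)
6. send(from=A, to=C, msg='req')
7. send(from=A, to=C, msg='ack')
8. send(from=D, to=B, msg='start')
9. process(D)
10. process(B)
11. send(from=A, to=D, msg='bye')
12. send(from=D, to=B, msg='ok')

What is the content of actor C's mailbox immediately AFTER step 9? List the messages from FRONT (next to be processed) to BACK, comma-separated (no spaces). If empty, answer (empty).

After 1 (send(from=B, to=A, msg='err')): A:[err] B:[] C:[] D:[]
After 2 (process(C)): A:[err] B:[] C:[] D:[]
After 3 (send(from=B, to=D, msg='ping')): A:[err] B:[] C:[] D:[ping]
After 4 (send(from=B, to=C, msg='done')): A:[err] B:[] C:[done] D:[ping]
After 5 (process(D)): A:[err] B:[] C:[done] D:[]
After 6 (send(from=A, to=C, msg='req')): A:[err] B:[] C:[done,req] D:[]
After 7 (send(from=A, to=C, msg='ack')): A:[err] B:[] C:[done,req,ack] D:[]
After 8 (send(from=D, to=B, msg='start')): A:[err] B:[start] C:[done,req,ack] D:[]
After 9 (process(D)): A:[err] B:[start] C:[done,req,ack] D:[]

done,req,ack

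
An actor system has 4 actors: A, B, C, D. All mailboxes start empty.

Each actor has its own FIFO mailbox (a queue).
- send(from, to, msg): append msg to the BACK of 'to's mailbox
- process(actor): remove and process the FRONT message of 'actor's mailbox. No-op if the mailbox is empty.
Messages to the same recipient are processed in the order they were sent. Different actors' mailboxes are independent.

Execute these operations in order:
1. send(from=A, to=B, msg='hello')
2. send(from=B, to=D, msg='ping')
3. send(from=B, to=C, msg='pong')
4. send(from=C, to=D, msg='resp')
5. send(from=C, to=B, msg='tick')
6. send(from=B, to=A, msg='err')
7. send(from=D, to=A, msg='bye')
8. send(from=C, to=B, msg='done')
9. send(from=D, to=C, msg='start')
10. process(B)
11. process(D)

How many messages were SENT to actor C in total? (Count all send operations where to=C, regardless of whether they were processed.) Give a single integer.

After 1 (send(from=A, to=B, msg='hello')): A:[] B:[hello] C:[] D:[]
After 2 (send(from=B, to=D, msg='ping')): A:[] B:[hello] C:[] D:[ping]
After 3 (send(from=B, to=C, msg='pong')): A:[] B:[hello] C:[pong] D:[ping]
After 4 (send(from=C, to=D, msg='resp')): A:[] B:[hello] C:[pong] D:[ping,resp]
After 5 (send(from=C, to=B, msg='tick')): A:[] B:[hello,tick] C:[pong] D:[ping,resp]
After 6 (send(from=B, to=A, msg='err')): A:[err] B:[hello,tick] C:[pong] D:[ping,resp]
After 7 (send(from=D, to=A, msg='bye')): A:[err,bye] B:[hello,tick] C:[pong] D:[ping,resp]
After 8 (send(from=C, to=B, msg='done')): A:[err,bye] B:[hello,tick,done] C:[pong] D:[ping,resp]
After 9 (send(from=D, to=C, msg='start')): A:[err,bye] B:[hello,tick,done] C:[pong,start] D:[ping,resp]
After 10 (process(B)): A:[err,bye] B:[tick,done] C:[pong,start] D:[ping,resp]
After 11 (process(D)): A:[err,bye] B:[tick,done] C:[pong,start] D:[resp]

Answer: 2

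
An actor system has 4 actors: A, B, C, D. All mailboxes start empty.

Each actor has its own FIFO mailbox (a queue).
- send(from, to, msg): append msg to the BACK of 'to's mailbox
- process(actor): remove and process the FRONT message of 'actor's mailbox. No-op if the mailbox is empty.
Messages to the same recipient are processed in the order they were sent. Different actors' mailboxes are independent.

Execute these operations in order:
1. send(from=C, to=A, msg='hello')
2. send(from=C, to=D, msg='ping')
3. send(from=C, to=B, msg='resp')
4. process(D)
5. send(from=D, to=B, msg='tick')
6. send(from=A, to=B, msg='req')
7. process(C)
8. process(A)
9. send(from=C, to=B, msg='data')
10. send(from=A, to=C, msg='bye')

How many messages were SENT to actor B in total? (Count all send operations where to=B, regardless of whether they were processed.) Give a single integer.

After 1 (send(from=C, to=A, msg='hello')): A:[hello] B:[] C:[] D:[]
After 2 (send(from=C, to=D, msg='ping')): A:[hello] B:[] C:[] D:[ping]
After 3 (send(from=C, to=B, msg='resp')): A:[hello] B:[resp] C:[] D:[ping]
After 4 (process(D)): A:[hello] B:[resp] C:[] D:[]
After 5 (send(from=D, to=B, msg='tick')): A:[hello] B:[resp,tick] C:[] D:[]
After 6 (send(from=A, to=B, msg='req')): A:[hello] B:[resp,tick,req] C:[] D:[]
After 7 (process(C)): A:[hello] B:[resp,tick,req] C:[] D:[]
After 8 (process(A)): A:[] B:[resp,tick,req] C:[] D:[]
After 9 (send(from=C, to=B, msg='data')): A:[] B:[resp,tick,req,data] C:[] D:[]
After 10 (send(from=A, to=C, msg='bye')): A:[] B:[resp,tick,req,data] C:[bye] D:[]

Answer: 4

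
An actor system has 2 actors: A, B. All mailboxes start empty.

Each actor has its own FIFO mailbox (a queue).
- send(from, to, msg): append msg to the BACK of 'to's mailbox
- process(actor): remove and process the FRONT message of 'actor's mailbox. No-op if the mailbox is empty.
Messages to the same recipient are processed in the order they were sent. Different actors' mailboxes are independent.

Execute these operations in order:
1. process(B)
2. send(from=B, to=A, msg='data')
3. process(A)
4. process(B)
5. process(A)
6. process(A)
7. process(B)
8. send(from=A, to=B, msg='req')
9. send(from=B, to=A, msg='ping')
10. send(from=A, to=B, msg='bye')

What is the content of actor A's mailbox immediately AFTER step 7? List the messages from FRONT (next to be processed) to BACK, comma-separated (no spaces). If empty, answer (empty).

After 1 (process(B)): A:[] B:[]
After 2 (send(from=B, to=A, msg='data')): A:[data] B:[]
After 3 (process(A)): A:[] B:[]
After 4 (process(B)): A:[] B:[]
After 5 (process(A)): A:[] B:[]
After 6 (process(A)): A:[] B:[]
After 7 (process(B)): A:[] B:[]

(empty)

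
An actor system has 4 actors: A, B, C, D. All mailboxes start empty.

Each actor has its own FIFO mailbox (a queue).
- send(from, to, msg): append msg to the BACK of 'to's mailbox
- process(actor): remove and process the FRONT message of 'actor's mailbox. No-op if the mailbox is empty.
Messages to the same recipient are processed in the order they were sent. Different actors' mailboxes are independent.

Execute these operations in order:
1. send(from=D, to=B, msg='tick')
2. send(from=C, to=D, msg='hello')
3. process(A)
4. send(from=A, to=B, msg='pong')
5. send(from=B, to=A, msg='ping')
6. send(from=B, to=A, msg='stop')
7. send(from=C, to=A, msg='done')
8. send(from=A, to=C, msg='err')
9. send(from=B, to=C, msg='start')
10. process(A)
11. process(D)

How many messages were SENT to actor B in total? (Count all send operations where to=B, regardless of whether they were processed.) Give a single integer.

Answer: 2

Derivation:
After 1 (send(from=D, to=B, msg='tick')): A:[] B:[tick] C:[] D:[]
After 2 (send(from=C, to=D, msg='hello')): A:[] B:[tick] C:[] D:[hello]
After 3 (process(A)): A:[] B:[tick] C:[] D:[hello]
After 4 (send(from=A, to=B, msg='pong')): A:[] B:[tick,pong] C:[] D:[hello]
After 5 (send(from=B, to=A, msg='ping')): A:[ping] B:[tick,pong] C:[] D:[hello]
After 6 (send(from=B, to=A, msg='stop')): A:[ping,stop] B:[tick,pong] C:[] D:[hello]
After 7 (send(from=C, to=A, msg='done')): A:[ping,stop,done] B:[tick,pong] C:[] D:[hello]
After 8 (send(from=A, to=C, msg='err')): A:[ping,stop,done] B:[tick,pong] C:[err] D:[hello]
After 9 (send(from=B, to=C, msg='start')): A:[ping,stop,done] B:[tick,pong] C:[err,start] D:[hello]
After 10 (process(A)): A:[stop,done] B:[tick,pong] C:[err,start] D:[hello]
After 11 (process(D)): A:[stop,done] B:[tick,pong] C:[err,start] D:[]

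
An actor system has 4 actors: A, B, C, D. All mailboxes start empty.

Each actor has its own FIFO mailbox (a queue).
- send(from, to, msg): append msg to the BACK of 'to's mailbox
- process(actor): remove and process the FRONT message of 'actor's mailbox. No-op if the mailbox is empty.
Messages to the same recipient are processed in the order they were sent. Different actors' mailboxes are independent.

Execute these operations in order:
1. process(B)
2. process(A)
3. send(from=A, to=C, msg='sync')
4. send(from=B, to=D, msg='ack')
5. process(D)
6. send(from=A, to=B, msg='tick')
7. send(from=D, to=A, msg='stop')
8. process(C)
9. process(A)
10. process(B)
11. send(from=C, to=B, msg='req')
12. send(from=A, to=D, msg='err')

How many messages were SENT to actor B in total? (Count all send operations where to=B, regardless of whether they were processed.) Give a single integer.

After 1 (process(B)): A:[] B:[] C:[] D:[]
After 2 (process(A)): A:[] B:[] C:[] D:[]
After 3 (send(from=A, to=C, msg='sync')): A:[] B:[] C:[sync] D:[]
After 4 (send(from=B, to=D, msg='ack')): A:[] B:[] C:[sync] D:[ack]
After 5 (process(D)): A:[] B:[] C:[sync] D:[]
After 6 (send(from=A, to=B, msg='tick')): A:[] B:[tick] C:[sync] D:[]
After 7 (send(from=D, to=A, msg='stop')): A:[stop] B:[tick] C:[sync] D:[]
After 8 (process(C)): A:[stop] B:[tick] C:[] D:[]
After 9 (process(A)): A:[] B:[tick] C:[] D:[]
After 10 (process(B)): A:[] B:[] C:[] D:[]
After 11 (send(from=C, to=B, msg='req')): A:[] B:[req] C:[] D:[]
After 12 (send(from=A, to=D, msg='err')): A:[] B:[req] C:[] D:[err]

Answer: 2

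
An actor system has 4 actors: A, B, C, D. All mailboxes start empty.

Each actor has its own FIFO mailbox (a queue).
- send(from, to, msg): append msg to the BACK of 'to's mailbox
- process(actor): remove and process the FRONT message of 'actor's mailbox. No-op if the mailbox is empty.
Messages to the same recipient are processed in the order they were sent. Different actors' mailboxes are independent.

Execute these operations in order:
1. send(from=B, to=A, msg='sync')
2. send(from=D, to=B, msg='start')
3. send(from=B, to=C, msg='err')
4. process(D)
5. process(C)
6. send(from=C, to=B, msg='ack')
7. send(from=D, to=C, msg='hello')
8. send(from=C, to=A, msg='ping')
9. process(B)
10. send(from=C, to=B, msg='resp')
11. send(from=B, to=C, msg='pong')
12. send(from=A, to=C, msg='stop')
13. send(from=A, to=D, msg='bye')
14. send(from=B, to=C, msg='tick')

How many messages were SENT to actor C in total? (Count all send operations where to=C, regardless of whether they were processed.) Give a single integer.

Answer: 5

Derivation:
After 1 (send(from=B, to=A, msg='sync')): A:[sync] B:[] C:[] D:[]
After 2 (send(from=D, to=B, msg='start')): A:[sync] B:[start] C:[] D:[]
After 3 (send(from=B, to=C, msg='err')): A:[sync] B:[start] C:[err] D:[]
After 4 (process(D)): A:[sync] B:[start] C:[err] D:[]
After 5 (process(C)): A:[sync] B:[start] C:[] D:[]
After 6 (send(from=C, to=B, msg='ack')): A:[sync] B:[start,ack] C:[] D:[]
After 7 (send(from=D, to=C, msg='hello')): A:[sync] B:[start,ack] C:[hello] D:[]
After 8 (send(from=C, to=A, msg='ping')): A:[sync,ping] B:[start,ack] C:[hello] D:[]
After 9 (process(B)): A:[sync,ping] B:[ack] C:[hello] D:[]
After 10 (send(from=C, to=B, msg='resp')): A:[sync,ping] B:[ack,resp] C:[hello] D:[]
After 11 (send(from=B, to=C, msg='pong')): A:[sync,ping] B:[ack,resp] C:[hello,pong] D:[]
After 12 (send(from=A, to=C, msg='stop')): A:[sync,ping] B:[ack,resp] C:[hello,pong,stop] D:[]
After 13 (send(from=A, to=D, msg='bye')): A:[sync,ping] B:[ack,resp] C:[hello,pong,stop] D:[bye]
After 14 (send(from=B, to=C, msg='tick')): A:[sync,ping] B:[ack,resp] C:[hello,pong,stop,tick] D:[bye]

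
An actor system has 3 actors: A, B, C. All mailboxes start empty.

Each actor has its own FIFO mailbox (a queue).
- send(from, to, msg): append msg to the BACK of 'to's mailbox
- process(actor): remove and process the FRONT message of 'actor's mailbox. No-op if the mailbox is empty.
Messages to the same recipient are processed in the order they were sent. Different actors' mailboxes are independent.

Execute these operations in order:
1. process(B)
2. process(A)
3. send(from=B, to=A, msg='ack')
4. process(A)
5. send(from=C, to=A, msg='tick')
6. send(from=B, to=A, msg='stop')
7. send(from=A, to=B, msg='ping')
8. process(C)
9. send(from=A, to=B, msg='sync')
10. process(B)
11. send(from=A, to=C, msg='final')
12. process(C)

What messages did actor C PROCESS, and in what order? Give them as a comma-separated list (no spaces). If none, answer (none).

After 1 (process(B)): A:[] B:[] C:[]
After 2 (process(A)): A:[] B:[] C:[]
After 3 (send(from=B, to=A, msg='ack')): A:[ack] B:[] C:[]
After 4 (process(A)): A:[] B:[] C:[]
After 5 (send(from=C, to=A, msg='tick')): A:[tick] B:[] C:[]
After 6 (send(from=B, to=A, msg='stop')): A:[tick,stop] B:[] C:[]
After 7 (send(from=A, to=B, msg='ping')): A:[tick,stop] B:[ping] C:[]
After 8 (process(C)): A:[tick,stop] B:[ping] C:[]
After 9 (send(from=A, to=B, msg='sync')): A:[tick,stop] B:[ping,sync] C:[]
After 10 (process(B)): A:[tick,stop] B:[sync] C:[]
After 11 (send(from=A, to=C, msg='final')): A:[tick,stop] B:[sync] C:[final]
After 12 (process(C)): A:[tick,stop] B:[sync] C:[]

Answer: final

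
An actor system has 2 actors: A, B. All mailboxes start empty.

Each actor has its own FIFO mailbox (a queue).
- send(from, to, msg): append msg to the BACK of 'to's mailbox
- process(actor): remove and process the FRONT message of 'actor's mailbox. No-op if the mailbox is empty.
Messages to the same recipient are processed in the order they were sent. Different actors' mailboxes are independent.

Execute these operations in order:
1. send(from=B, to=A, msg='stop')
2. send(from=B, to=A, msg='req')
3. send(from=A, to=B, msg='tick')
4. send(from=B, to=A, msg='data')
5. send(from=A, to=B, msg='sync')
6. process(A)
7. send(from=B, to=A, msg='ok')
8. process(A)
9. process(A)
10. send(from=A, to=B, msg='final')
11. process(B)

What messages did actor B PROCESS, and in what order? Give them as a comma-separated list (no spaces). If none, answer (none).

After 1 (send(from=B, to=A, msg='stop')): A:[stop] B:[]
After 2 (send(from=B, to=A, msg='req')): A:[stop,req] B:[]
After 3 (send(from=A, to=B, msg='tick')): A:[stop,req] B:[tick]
After 4 (send(from=B, to=A, msg='data')): A:[stop,req,data] B:[tick]
After 5 (send(from=A, to=B, msg='sync')): A:[stop,req,data] B:[tick,sync]
After 6 (process(A)): A:[req,data] B:[tick,sync]
After 7 (send(from=B, to=A, msg='ok')): A:[req,data,ok] B:[tick,sync]
After 8 (process(A)): A:[data,ok] B:[tick,sync]
After 9 (process(A)): A:[ok] B:[tick,sync]
After 10 (send(from=A, to=B, msg='final')): A:[ok] B:[tick,sync,final]
After 11 (process(B)): A:[ok] B:[sync,final]

Answer: tick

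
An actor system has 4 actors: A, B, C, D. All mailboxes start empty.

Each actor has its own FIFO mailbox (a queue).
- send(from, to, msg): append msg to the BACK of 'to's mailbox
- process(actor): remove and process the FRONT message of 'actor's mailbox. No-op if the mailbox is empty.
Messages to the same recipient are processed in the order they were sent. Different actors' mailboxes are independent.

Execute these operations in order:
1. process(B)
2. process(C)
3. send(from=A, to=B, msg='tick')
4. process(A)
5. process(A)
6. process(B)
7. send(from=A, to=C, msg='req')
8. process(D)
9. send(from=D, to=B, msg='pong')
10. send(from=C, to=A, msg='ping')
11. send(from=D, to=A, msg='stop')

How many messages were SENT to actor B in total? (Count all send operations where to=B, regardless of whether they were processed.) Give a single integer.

Answer: 2

Derivation:
After 1 (process(B)): A:[] B:[] C:[] D:[]
After 2 (process(C)): A:[] B:[] C:[] D:[]
After 3 (send(from=A, to=B, msg='tick')): A:[] B:[tick] C:[] D:[]
After 4 (process(A)): A:[] B:[tick] C:[] D:[]
After 5 (process(A)): A:[] B:[tick] C:[] D:[]
After 6 (process(B)): A:[] B:[] C:[] D:[]
After 7 (send(from=A, to=C, msg='req')): A:[] B:[] C:[req] D:[]
After 8 (process(D)): A:[] B:[] C:[req] D:[]
After 9 (send(from=D, to=B, msg='pong')): A:[] B:[pong] C:[req] D:[]
After 10 (send(from=C, to=A, msg='ping')): A:[ping] B:[pong] C:[req] D:[]
After 11 (send(from=D, to=A, msg='stop')): A:[ping,stop] B:[pong] C:[req] D:[]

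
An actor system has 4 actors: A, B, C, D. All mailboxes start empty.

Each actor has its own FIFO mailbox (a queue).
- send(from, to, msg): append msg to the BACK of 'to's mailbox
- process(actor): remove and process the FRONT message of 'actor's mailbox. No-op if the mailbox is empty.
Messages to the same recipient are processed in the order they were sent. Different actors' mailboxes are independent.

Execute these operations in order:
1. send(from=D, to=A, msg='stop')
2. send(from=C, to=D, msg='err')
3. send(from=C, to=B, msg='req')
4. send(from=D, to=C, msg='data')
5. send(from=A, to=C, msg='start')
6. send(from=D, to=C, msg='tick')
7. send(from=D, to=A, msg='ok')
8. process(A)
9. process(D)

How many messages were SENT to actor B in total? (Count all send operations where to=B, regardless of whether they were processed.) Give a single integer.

After 1 (send(from=D, to=A, msg='stop')): A:[stop] B:[] C:[] D:[]
After 2 (send(from=C, to=D, msg='err')): A:[stop] B:[] C:[] D:[err]
After 3 (send(from=C, to=B, msg='req')): A:[stop] B:[req] C:[] D:[err]
After 4 (send(from=D, to=C, msg='data')): A:[stop] B:[req] C:[data] D:[err]
After 5 (send(from=A, to=C, msg='start')): A:[stop] B:[req] C:[data,start] D:[err]
After 6 (send(from=D, to=C, msg='tick')): A:[stop] B:[req] C:[data,start,tick] D:[err]
After 7 (send(from=D, to=A, msg='ok')): A:[stop,ok] B:[req] C:[data,start,tick] D:[err]
After 8 (process(A)): A:[ok] B:[req] C:[data,start,tick] D:[err]
After 9 (process(D)): A:[ok] B:[req] C:[data,start,tick] D:[]

Answer: 1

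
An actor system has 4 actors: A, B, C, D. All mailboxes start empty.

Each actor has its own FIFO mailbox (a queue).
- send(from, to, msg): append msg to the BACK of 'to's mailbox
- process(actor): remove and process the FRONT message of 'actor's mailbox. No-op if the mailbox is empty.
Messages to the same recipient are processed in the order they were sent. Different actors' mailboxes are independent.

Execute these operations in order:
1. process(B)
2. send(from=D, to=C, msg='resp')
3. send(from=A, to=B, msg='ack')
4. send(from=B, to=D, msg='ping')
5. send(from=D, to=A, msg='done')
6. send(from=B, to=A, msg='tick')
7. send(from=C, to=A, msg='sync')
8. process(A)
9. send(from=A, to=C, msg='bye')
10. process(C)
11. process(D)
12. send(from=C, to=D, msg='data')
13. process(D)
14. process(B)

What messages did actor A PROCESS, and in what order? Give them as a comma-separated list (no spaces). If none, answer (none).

Answer: done

Derivation:
After 1 (process(B)): A:[] B:[] C:[] D:[]
After 2 (send(from=D, to=C, msg='resp')): A:[] B:[] C:[resp] D:[]
After 3 (send(from=A, to=B, msg='ack')): A:[] B:[ack] C:[resp] D:[]
After 4 (send(from=B, to=D, msg='ping')): A:[] B:[ack] C:[resp] D:[ping]
After 5 (send(from=D, to=A, msg='done')): A:[done] B:[ack] C:[resp] D:[ping]
After 6 (send(from=B, to=A, msg='tick')): A:[done,tick] B:[ack] C:[resp] D:[ping]
After 7 (send(from=C, to=A, msg='sync')): A:[done,tick,sync] B:[ack] C:[resp] D:[ping]
After 8 (process(A)): A:[tick,sync] B:[ack] C:[resp] D:[ping]
After 9 (send(from=A, to=C, msg='bye')): A:[tick,sync] B:[ack] C:[resp,bye] D:[ping]
After 10 (process(C)): A:[tick,sync] B:[ack] C:[bye] D:[ping]
After 11 (process(D)): A:[tick,sync] B:[ack] C:[bye] D:[]
After 12 (send(from=C, to=D, msg='data')): A:[tick,sync] B:[ack] C:[bye] D:[data]
After 13 (process(D)): A:[tick,sync] B:[ack] C:[bye] D:[]
After 14 (process(B)): A:[tick,sync] B:[] C:[bye] D:[]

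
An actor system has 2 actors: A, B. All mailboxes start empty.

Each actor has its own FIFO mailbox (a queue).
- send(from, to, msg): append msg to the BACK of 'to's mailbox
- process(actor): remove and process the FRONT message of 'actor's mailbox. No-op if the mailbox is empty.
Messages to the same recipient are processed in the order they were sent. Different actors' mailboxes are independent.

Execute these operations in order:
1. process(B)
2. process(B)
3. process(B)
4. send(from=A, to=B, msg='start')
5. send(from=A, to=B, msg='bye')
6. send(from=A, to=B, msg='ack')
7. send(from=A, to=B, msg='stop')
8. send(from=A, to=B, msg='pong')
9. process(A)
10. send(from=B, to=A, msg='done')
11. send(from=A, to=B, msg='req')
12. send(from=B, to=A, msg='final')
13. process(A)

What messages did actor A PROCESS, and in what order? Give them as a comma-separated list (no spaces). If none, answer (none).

After 1 (process(B)): A:[] B:[]
After 2 (process(B)): A:[] B:[]
After 3 (process(B)): A:[] B:[]
After 4 (send(from=A, to=B, msg='start')): A:[] B:[start]
After 5 (send(from=A, to=B, msg='bye')): A:[] B:[start,bye]
After 6 (send(from=A, to=B, msg='ack')): A:[] B:[start,bye,ack]
After 7 (send(from=A, to=B, msg='stop')): A:[] B:[start,bye,ack,stop]
After 8 (send(from=A, to=B, msg='pong')): A:[] B:[start,bye,ack,stop,pong]
After 9 (process(A)): A:[] B:[start,bye,ack,stop,pong]
After 10 (send(from=B, to=A, msg='done')): A:[done] B:[start,bye,ack,stop,pong]
After 11 (send(from=A, to=B, msg='req')): A:[done] B:[start,bye,ack,stop,pong,req]
After 12 (send(from=B, to=A, msg='final')): A:[done,final] B:[start,bye,ack,stop,pong,req]
After 13 (process(A)): A:[final] B:[start,bye,ack,stop,pong,req]

Answer: done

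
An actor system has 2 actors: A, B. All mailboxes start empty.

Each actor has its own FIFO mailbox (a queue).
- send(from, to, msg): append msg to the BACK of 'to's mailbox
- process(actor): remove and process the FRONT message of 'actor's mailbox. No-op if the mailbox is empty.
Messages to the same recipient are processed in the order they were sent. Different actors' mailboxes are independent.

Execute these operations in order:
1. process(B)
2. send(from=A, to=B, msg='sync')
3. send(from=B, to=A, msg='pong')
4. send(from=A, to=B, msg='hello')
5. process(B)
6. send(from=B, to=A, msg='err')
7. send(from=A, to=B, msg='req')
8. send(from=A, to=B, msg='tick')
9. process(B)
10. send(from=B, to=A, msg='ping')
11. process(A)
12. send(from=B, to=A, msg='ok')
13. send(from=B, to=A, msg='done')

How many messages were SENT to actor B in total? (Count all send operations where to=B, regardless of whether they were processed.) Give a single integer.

Answer: 4

Derivation:
After 1 (process(B)): A:[] B:[]
After 2 (send(from=A, to=B, msg='sync')): A:[] B:[sync]
After 3 (send(from=B, to=A, msg='pong')): A:[pong] B:[sync]
After 4 (send(from=A, to=B, msg='hello')): A:[pong] B:[sync,hello]
After 5 (process(B)): A:[pong] B:[hello]
After 6 (send(from=B, to=A, msg='err')): A:[pong,err] B:[hello]
After 7 (send(from=A, to=B, msg='req')): A:[pong,err] B:[hello,req]
After 8 (send(from=A, to=B, msg='tick')): A:[pong,err] B:[hello,req,tick]
After 9 (process(B)): A:[pong,err] B:[req,tick]
After 10 (send(from=B, to=A, msg='ping')): A:[pong,err,ping] B:[req,tick]
After 11 (process(A)): A:[err,ping] B:[req,tick]
After 12 (send(from=B, to=A, msg='ok')): A:[err,ping,ok] B:[req,tick]
After 13 (send(from=B, to=A, msg='done')): A:[err,ping,ok,done] B:[req,tick]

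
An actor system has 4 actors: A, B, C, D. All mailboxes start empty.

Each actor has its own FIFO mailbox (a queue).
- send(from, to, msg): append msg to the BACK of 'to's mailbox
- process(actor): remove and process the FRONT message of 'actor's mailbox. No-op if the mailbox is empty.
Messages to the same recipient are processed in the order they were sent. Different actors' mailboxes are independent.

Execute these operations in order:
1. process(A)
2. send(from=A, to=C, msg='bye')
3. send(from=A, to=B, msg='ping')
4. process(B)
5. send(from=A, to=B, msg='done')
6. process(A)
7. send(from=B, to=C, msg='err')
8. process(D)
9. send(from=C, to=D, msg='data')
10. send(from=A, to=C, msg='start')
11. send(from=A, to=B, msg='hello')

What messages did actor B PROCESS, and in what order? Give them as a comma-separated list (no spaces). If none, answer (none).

After 1 (process(A)): A:[] B:[] C:[] D:[]
After 2 (send(from=A, to=C, msg='bye')): A:[] B:[] C:[bye] D:[]
After 3 (send(from=A, to=B, msg='ping')): A:[] B:[ping] C:[bye] D:[]
After 4 (process(B)): A:[] B:[] C:[bye] D:[]
After 5 (send(from=A, to=B, msg='done')): A:[] B:[done] C:[bye] D:[]
After 6 (process(A)): A:[] B:[done] C:[bye] D:[]
After 7 (send(from=B, to=C, msg='err')): A:[] B:[done] C:[bye,err] D:[]
After 8 (process(D)): A:[] B:[done] C:[bye,err] D:[]
After 9 (send(from=C, to=D, msg='data')): A:[] B:[done] C:[bye,err] D:[data]
After 10 (send(from=A, to=C, msg='start')): A:[] B:[done] C:[bye,err,start] D:[data]
After 11 (send(from=A, to=B, msg='hello')): A:[] B:[done,hello] C:[bye,err,start] D:[data]

Answer: ping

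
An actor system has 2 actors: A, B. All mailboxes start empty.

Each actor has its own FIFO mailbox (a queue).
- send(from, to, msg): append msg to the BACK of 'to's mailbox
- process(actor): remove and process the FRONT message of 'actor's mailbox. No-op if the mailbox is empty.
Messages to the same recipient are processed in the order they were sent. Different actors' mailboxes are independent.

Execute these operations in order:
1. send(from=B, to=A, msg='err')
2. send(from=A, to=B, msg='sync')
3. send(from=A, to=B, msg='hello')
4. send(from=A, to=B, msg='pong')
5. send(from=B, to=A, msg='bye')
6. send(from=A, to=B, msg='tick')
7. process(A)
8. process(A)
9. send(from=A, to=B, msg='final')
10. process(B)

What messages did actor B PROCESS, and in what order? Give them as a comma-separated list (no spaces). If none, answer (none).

Answer: sync

Derivation:
After 1 (send(from=B, to=A, msg='err')): A:[err] B:[]
After 2 (send(from=A, to=B, msg='sync')): A:[err] B:[sync]
After 3 (send(from=A, to=B, msg='hello')): A:[err] B:[sync,hello]
After 4 (send(from=A, to=B, msg='pong')): A:[err] B:[sync,hello,pong]
After 5 (send(from=B, to=A, msg='bye')): A:[err,bye] B:[sync,hello,pong]
After 6 (send(from=A, to=B, msg='tick')): A:[err,bye] B:[sync,hello,pong,tick]
After 7 (process(A)): A:[bye] B:[sync,hello,pong,tick]
After 8 (process(A)): A:[] B:[sync,hello,pong,tick]
After 9 (send(from=A, to=B, msg='final')): A:[] B:[sync,hello,pong,tick,final]
After 10 (process(B)): A:[] B:[hello,pong,tick,final]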